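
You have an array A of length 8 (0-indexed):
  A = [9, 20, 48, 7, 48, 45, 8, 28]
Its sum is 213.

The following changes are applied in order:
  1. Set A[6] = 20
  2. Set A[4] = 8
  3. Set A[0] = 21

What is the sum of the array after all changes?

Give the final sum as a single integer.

Answer: 197

Derivation:
Initial sum: 213
Change 1: A[6] 8 -> 20, delta = 12, sum = 225
Change 2: A[4] 48 -> 8, delta = -40, sum = 185
Change 3: A[0] 9 -> 21, delta = 12, sum = 197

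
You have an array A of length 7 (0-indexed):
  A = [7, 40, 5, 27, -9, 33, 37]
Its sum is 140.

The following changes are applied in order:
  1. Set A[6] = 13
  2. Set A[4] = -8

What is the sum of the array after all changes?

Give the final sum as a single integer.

Answer: 117

Derivation:
Initial sum: 140
Change 1: A[6] 37 -> 13, delta = -24, sum = 116
Change 2: A[4] -9 -> -8, delta = 1, sum = 117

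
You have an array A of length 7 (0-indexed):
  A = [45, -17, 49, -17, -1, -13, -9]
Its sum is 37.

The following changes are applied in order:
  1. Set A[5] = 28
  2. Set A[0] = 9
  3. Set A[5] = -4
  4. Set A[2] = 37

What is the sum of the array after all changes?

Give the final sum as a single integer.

Answer: -2

Derivation:
Initial sum: 37
Change 1: A[5] -13 -> 28, delta = 41, sum = 78
Change 2: A[0] 45 -> 9, delta = -36, sum = 42
Change 3: A[5] 28 -> -4, delta = -32, sum = 10
Change 4: A[2] 49 -> 37, delta = -12, sum = -2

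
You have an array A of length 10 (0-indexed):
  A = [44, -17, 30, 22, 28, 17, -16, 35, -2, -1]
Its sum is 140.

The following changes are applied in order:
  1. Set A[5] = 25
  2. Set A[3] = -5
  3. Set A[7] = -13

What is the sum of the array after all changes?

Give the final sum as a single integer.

Initial sum: 140
Change 1: A[5] 17 -> 25, delta = 8, sum = 148
Change 2: A[3] 22 -> -5, delta = -27, sum = 121
Change 3: A[7] 35 -> -13, delta = -48, sum = 73

Answer: 73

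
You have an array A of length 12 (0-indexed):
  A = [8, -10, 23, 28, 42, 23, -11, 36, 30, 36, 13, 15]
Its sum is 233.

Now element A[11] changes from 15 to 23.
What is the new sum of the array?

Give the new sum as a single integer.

Answer: 241

Derivation:
Old value at index 11: 15
New value at index 11: 23
Delta = 23 - 15 = 8
New sum = old_sum + delta = 233 + (8) = 241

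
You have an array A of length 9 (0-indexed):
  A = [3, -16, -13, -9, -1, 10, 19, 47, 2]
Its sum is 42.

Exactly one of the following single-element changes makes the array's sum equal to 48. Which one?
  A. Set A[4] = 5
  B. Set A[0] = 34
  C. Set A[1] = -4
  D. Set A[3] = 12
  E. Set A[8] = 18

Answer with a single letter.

Answer: A

Derivation:
Option A: A[4] -1->5, delta=6, new_sum=42+(6)=48 <-- matches target
Option B: A[0] 3->34, delta=31, new_sum=42+(31)=73
Option C: A[1] -16->-4, delta=12, new_sum=42+(12)=54
Option D: A[3] -9->12, delta=21, new_sum=42+(21)=63
Option E: A[8] 2->18, delta=16, new_sum=42+(16)=58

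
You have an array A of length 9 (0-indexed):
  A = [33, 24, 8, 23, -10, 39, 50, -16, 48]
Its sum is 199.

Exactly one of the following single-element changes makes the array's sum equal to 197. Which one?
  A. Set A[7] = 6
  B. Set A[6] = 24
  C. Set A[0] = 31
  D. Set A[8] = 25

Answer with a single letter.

Option A: A[7] -16->6, delta=22, new_sum=199+(22)=221
Option B: A[6] 50->24, delta=-26, new_sum=199+(-26)=173
Option C: A[0] 33->31, delta=-2, new_sum=199+(-2)=197 <-- matches target
Option D: A[8] 48->25, delta=-23, new_sum=199+(-23)=176

Answer: C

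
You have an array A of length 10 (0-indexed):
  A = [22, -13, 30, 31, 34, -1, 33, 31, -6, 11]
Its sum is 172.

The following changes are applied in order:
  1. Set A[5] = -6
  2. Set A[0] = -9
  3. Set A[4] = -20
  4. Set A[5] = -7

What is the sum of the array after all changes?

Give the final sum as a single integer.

Initial sum: 172
Change 1: A[5] -1 -> -6, delta = -5, sum = 167
Change 2: A[0] 22 -> -9, delta = -31, sum = 136
Change 3: A[4] 34 -> -20, delta = -54, sum = 82
Change 4: A[5] -6 -> -7, delta = -1, sum = 81

Answer: 81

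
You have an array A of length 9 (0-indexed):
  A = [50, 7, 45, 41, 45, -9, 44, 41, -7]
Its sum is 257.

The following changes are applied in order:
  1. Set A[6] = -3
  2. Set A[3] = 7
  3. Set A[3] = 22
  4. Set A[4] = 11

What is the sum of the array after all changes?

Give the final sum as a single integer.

Answer: 157

Derivation:
Initial sum: 257
Change 1: A[6] 44 -> -3, delta = -47, sum = 210
Change 2: A[3] 41 -> 7, delta = -34, sum = 176
Change 3: A[3] 7 -> 22, delta = 15, sum = 191
Change 4: A[4] 45 -> 11, delta = -34, sum = 157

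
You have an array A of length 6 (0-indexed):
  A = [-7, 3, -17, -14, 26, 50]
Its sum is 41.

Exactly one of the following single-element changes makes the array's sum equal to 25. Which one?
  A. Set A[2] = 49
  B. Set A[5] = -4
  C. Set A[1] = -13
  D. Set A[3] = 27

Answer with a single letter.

Answer: C

Derivation:
Option A: A[2] -17->49, delta=66, new_sum=41+(66)=107
Option B: A[5] 50->-4, delta=-54, new_sum=41+(-54)=-13
Option C: A[1] 3->-13, delta=-16, new_sum=41+(-16)=25 <-- matches target
Option D: A[3] -14->27, delta=41, new_sum=41+(41)=82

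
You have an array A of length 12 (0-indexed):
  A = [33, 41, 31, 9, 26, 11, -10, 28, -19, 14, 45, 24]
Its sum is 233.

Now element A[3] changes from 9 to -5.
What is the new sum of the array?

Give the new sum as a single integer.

Answer: 219

Derivation:
Old value at index 3: 9
New value at index 3: -5
Delta = -5 - 9 = -14
New sum = old_sum + delta = 233 + (-14) = 219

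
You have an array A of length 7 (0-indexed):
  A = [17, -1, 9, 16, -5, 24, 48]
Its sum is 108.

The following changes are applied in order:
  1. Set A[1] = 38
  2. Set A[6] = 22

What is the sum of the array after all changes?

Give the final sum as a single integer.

Answer: 121

Derivation:
Initial sum: 108
Change 1: A[1] -1 -> 38, delta = 39, sum = 147
Change 2: A[6] 48 -> 22, delta = -26, sum = 121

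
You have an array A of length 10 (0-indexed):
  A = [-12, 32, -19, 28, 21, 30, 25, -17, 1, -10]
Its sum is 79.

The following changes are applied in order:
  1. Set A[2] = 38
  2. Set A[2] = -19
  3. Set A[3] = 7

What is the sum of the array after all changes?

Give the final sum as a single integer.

Initial sum: 79
Change 1: A[2] -19 -> 38, delta = 57, sum = 136
Change 2: A[2] 38 -> -19, delta = -57, sum = 79
Change 3: A[3] 28 -> 7, delta = -21, sum = 58

Answer: 58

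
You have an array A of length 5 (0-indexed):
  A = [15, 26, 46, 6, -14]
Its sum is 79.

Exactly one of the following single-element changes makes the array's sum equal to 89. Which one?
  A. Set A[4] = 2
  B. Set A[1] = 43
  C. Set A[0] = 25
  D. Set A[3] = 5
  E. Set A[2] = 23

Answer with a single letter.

Option A: A[4] -14->2, delta=16, new_sum=79+(16)=95
Option B: A[1] 26->43, delta=17, new_sum=79+(17)=96
Option C: A[0] 15->25, delta=10, new_sum=79+(10)=89 <-- matches target
Option D: A[3] 6->5, delta=-1, new_sum=79+(-1)=78
Option E: A[2] 46->23, delta=-23, new_sum=79+(-23)=56

Answer: C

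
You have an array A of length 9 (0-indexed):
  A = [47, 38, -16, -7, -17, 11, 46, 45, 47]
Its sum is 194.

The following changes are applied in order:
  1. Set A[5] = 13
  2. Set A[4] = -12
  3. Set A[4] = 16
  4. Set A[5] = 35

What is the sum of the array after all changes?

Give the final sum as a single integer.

Answer: 251

Derivation:
Initial sum: 194
Change 1: A[5] 11 -> 13, delta = 2, sum = 196
Change 2: A[4] -17 -> -12, delta = 5, sum = 201
Change 3: A[4] -12 -> 16, delta = 28, sum = 229
Change 4: A[5] 13 -> 35, delta = 22, sum = 251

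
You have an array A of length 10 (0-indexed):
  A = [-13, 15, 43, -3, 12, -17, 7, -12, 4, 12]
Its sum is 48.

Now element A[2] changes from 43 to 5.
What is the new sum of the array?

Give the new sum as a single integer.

Old value at index 2: 43
New value at index 2: 5
Delta = 5 - 43 = -38
New sum = old_sum + delta = 48 + (-38) = 10

Answer: 10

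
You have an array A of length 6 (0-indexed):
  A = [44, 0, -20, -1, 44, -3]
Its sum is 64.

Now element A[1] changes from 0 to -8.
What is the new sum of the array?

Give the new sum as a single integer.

Answer: 56

Derivation:
Old value at index 1: 0
New value at index 1: -8
Delta = -8 - 0 = -8
New sum = old_sum + delta = 64 + (-8) = 56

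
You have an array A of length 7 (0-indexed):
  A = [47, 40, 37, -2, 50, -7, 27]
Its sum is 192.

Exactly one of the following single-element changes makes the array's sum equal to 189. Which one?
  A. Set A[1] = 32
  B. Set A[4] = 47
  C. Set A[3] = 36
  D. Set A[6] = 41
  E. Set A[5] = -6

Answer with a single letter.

Answer: B

Derivation:
Option A: A[1] 40->32, delta=-8, new_sum=192+(-8)=184
Option B: A[4] 50->47, delta=-3, new_sum=192+(-3)=189 <-- matches target
Option C: A[3] -2->36, delta=38, new_sum=192+(38)=230
Option D: A[6] 27->41, delta=14, new_sum=192+(14)=206
Option E: A[5] -7->-6, delta=1, new_sum=192+(1)=193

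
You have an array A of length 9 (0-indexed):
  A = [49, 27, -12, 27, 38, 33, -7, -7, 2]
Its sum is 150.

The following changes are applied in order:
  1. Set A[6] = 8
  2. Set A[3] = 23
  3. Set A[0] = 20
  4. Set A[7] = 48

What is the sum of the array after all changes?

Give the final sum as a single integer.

Initial sum: 150
Change 1: A[6] -7 -> 8, delta = 15, sum = 165
Change 2: A[3] 27 -> 23, delta = -4, sum = 161
Change 3: A[0] 49 -> 20, delta = -29, sum = 132
Change 4: A[7] -7 -> 48, delta = 55, sum = 187

Answer: 187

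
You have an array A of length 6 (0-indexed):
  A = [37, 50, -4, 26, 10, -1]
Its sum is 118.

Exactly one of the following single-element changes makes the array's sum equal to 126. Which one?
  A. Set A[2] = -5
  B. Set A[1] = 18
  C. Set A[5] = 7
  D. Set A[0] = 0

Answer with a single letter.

Answer: C

Derivation:
Option A: A[2] -4->-5, delta=-1, new_sum=118+(-1)=117
Option B: A[1] 50->18, delta=-32, new_sum=118+(-32)=86
Option C: A[5] -1->7, delta=8, new_sum=118+(8)=126 <-- matches target
Option D: A[0] 37->0, delta=-37, new_sum=118+(-37)=81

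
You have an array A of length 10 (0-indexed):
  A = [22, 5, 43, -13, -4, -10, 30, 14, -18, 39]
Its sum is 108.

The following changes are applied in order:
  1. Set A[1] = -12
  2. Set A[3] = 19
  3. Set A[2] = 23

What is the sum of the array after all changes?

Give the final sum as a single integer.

Initial sum: 108
Change 1: A[1] 5 -> -12, delta = -17, sum = 91
Change 2: A[3] -13 -> 19, delta = 32, sum = 123
Change 3: A[2] 43 -> 23, delta = -20, sum = 103

Answer: 103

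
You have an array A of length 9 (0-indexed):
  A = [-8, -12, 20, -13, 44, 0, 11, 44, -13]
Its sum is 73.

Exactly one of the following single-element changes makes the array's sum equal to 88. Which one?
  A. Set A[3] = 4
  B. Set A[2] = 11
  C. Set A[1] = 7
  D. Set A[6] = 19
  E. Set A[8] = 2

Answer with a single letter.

Answer: E

Derivation:
Option A: A[3] -13->4, delta=17, new_sum=73+(17)=90
Option B: A[2] 20->11, delta=-9, new_sum=73+(-9)=64
Option C: A[1] -12->7, delta=19, new_sum=73+(19)=92
Option D: A[6] 11->19, delta=8, new_sum=73+(8)=81
Option E: A[8] -13->2, delta=15, new_sum=73+(15)=88 <-- matches target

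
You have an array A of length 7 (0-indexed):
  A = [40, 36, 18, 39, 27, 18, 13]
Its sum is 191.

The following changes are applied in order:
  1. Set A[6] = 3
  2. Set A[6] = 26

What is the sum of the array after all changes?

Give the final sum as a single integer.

Answer: 204

Derivation:
Initial sum: 191
Change 1: A[6] 13 -> 3, delta = -10, sum = 181
Change 2: A[6] 3 -> 26, delta = 23, sum = 204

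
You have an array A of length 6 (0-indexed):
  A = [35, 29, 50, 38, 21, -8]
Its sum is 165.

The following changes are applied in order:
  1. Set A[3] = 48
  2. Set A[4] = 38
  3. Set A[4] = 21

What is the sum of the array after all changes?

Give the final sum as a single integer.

Initial sum: 165
Change 1: A[3] 38 -> 48, delta = 10, sum = 175
Change 2: A[4] 21 -> 38, delta = 17, sum = 192
Change 3: A[4] 38 -> 21, delta = -17, sum = 175

Answer: 175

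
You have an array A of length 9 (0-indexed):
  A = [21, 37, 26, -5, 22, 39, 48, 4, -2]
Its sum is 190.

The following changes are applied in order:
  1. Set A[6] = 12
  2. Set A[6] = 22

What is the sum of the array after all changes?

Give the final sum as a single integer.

Initial sum: 190
Change 1: A[6] 48 -> 12, delta = -36, sum = 154
Change 2: A[6] 12 -> 22, delta = 10, sum = 164

Answer: 164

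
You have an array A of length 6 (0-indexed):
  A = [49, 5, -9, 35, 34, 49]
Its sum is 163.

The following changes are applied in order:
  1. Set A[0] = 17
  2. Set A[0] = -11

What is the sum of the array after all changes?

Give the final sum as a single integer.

Answer: 103

Derivation:
Initial sum: 163
Change 1: A[0] 49 -> 17, delta = -32, sum = 131
Change 2: A[0] 17 -> -11, delta = -28, sum = 103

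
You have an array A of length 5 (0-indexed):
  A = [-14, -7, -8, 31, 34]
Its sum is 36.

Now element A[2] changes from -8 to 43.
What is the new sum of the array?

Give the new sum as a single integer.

Old value at index 2: -8
New value at index 2: 43
Delta = 43 - -8 = 51
New sum = old_sum + delta = 36 + (51) = 87

Answer: 87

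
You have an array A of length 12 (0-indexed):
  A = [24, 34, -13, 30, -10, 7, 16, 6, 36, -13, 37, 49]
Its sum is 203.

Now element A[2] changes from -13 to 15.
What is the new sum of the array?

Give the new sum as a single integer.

Old value at index 2: -13
New value at index 2: 15
Delta = 15 - -13 = 28
New sum = old_sum + delta = 203 + (28) = 231

Answer: 231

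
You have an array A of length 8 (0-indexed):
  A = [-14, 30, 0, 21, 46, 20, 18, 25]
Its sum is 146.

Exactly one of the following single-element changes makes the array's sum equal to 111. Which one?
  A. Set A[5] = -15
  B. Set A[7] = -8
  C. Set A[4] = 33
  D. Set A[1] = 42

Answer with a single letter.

Option A: A[5] 20->-15, delta=-35, new_sum=146+(-35)=111 <-- matches target
Option B: A[7] 25->-8, delta=-33, new_sum=146+(-33)=113
Option C: A[4] 46->33, delta=-13, new_sum=146+(-13)=133
Option D: A[1] 30->42, delta=12, new_sum=146+(12)=158

Answer: A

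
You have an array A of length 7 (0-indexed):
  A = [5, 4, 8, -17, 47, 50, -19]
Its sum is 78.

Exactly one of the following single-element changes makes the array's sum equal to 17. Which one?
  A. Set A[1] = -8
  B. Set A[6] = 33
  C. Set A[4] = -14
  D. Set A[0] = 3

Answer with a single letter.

Answer: C

Derivation:
Option A: A[1] 4->-8, delta=-12, new_sum=78+(-12)=66
Option B: A[6] -19->33, delta=52, new_sum=78+(52)=130
Option C: A[4] 47->-14, delta=-61, new_sum=78+(-61)=17 <-- matches target
Option D: A[0] 5->3, delta=-2, new_sum=78+(-2)=76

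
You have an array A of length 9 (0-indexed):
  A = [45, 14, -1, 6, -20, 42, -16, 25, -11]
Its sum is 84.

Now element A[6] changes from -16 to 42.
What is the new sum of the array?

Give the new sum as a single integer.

Answer: 142

Derivation:
Old value at index 6: -16
New value at index 6: 42
Delta = 42 - -16 = 58
New sum = old_sum + delta = 84 + (58) = 142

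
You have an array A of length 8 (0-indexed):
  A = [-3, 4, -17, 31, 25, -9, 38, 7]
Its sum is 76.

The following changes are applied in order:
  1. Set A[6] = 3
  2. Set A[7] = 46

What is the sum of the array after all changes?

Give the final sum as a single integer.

Answer: 80

Derivation:
Initial sum: 76
Change 1: A[6] 38 -> 3, delta = -35, sum = 41
Change 2: A[7] 7 -> 46, delta = 39, sum = 80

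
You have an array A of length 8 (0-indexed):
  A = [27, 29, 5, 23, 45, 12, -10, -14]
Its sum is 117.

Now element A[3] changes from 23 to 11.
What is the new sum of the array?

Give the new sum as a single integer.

Answer: 105

Derivation:
Old value at index 3: 23
New value at index 3: 11
Delta = 11 - 23 = -12
New sum = old_sum + delta = 117 + (-12) = 105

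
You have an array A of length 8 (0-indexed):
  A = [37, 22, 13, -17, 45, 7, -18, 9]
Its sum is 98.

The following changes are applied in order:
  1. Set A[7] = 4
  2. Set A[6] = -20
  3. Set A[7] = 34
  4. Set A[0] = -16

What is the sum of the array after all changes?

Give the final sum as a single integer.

Answer: 68

Derivation:
Initial sum: 98
Change 1: A[7] 9 -> 4, delta = -5, sum = 93
Change 2: A[6] -18 -> -20, delta = -2, sum = 91
Change 3: A[7] 4 -> 34, delta = 30, sum = 121
Change 4: A[0] 37 -> -16, delta = -53, sum = 68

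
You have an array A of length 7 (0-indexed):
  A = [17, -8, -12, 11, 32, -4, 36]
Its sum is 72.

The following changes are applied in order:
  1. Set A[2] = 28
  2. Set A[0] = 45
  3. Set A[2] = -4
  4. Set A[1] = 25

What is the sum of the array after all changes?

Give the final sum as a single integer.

Initial sum: 72
Change 1: A[2] -12 -> 28, delta = 40, sum = 112
Change 2: A[0] 17 -> 45, delta = 28, sum = 140
Change 3: A[2] 28 -> -4, delta = -32, sum = 108
Change 4: A[1] -8 -> 25, delta = 33, sum = 141

Answer: 141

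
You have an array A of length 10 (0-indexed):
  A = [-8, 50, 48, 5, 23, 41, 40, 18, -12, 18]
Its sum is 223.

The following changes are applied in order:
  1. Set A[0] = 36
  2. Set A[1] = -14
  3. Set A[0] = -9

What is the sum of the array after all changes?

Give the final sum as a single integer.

Answer: 158

Derivation:
Initial sum: 223
Change 1: A[0] -8 -> 36, delta = 44, sum = 267
Change 2: A[1] 50 -> -14, delta = -64, sum = 203
Change 3: A[0] 36 -> -9, delta = -45, sum = 158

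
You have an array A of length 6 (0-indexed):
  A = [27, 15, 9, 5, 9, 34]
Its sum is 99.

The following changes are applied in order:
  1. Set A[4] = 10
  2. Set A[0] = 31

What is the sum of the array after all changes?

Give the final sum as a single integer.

Answer: 104

Derivation:
Initial sum: 99
Change 1: A[4] 9 -> 10, delta = 1, sum = 100
Change 2: A[0] 27 -> 31, delta = 4, sum = 104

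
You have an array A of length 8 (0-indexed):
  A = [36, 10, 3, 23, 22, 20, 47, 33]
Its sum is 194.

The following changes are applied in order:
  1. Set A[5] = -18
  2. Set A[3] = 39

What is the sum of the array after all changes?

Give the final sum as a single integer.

Answer: 172

Derivation:
Initial sum: 194
Change 1: A[5] 20 -> -18, delta = -38, sum = 156
Change 2: A[3] 23 -> 39, delta = 16, sum = 172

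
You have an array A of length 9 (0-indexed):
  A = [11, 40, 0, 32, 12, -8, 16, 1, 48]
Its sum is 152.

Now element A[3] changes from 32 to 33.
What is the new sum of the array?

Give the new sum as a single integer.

Old value at index 3: 32
New value at index 3: 33
Delta = 33 - 32 = 1
New sum = old_sum + delta = 152 + (1) = 153

Answer: 153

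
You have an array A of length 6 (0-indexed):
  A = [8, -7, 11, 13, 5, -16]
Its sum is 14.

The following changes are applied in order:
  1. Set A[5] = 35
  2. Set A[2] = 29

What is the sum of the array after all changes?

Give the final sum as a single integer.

Answer: 83

Derivation:
Initial sum: 14
Change 1: A[5] -16 -> 35, delta = 51, sum = 65
Change 2: A[2] 11 -> 29, delta = 18, sum = 83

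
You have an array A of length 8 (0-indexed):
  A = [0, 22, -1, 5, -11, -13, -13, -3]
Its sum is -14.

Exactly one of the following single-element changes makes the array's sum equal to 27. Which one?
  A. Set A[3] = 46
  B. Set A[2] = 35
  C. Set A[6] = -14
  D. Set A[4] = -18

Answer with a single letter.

Answer: A

Derivation:
Option A: A[3] 5->46, delta=41, new_sum=-14+(41)=27 <-- matches target
Option B: A[2] -1->35, delta=36, new_sum=-14+(36)=22
Option C: A[6] -13->-14, delta=-1, new_sum=-14+(-1)=-15
Option D: A[4] -11->-18, delta=-7, new_sum=-14+(-7)=-21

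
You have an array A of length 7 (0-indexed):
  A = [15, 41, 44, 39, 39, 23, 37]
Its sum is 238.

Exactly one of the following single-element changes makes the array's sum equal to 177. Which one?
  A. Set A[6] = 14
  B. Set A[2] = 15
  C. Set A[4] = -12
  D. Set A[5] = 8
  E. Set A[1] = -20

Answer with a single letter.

Answer: E

Derivation:
Option A: A[6] 37->14, delta=-23, new_sum=238+(-23)=215
Option B: A[2] 44->15, delta=-29, new_sum=238+(-29)=209
Option C: A[4] 39->-12, delta=-51, new_sum=238+(-51)=187
Option D: A[5] 23->8, delta=-15, new_sum=238+(-15)=223
Option E: A[1] 41->-20, delta=-61, new_sum=238+(-61)=177 <-- matches target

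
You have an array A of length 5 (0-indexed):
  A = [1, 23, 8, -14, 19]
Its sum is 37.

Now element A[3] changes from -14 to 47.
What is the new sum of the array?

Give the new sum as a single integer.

Answer: 98

Derivation:
Old value at index 3: -14
New value at index 3: 47
Delta = 47 - -14 = 61
New sum = old_sum + delta = 37 + (61) = 98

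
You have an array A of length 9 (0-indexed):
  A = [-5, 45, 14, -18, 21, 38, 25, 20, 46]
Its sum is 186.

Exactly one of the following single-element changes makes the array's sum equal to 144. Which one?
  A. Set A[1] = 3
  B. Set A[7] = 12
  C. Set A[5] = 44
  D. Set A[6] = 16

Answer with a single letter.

Option A: A[1] 45->3, delta=-42, new_sum=186+(-42)=144 <-- matches target
Option B: A[7] 20->12, delta=-8, new_sum=186+(-8)=178
Option C: A[5] 38->44, delta=6, new_sum=186+(6)=192
Option D: A[6] 25->16, delta=-9, new_sum=186+(-9)=177

Answer: A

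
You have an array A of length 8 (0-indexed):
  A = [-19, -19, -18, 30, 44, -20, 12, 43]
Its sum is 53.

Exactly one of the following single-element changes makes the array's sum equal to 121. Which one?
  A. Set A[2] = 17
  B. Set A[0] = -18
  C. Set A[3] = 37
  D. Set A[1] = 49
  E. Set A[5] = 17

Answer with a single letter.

Option A: A[2] -18->17, delta=35, new_sum=53+(35)=88
Option B: A[0] -19->-18, delta=1, new_sum=53+(1)=54
Option C: A[3] 30->37, delta=7, new_sum=53+(7)=60
Option D: A[1] -19->49, delta=68, new_sum=53+(68)=121 <-- matches target
Option E: A[5] -20->17, delta=37, new_sum=53+(37)=90

Answer: D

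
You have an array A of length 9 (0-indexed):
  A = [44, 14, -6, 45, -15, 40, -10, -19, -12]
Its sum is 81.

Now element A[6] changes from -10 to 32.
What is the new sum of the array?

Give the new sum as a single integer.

Answer: 123

Derivation:
Old value at index 6: -10
New value at index 6: 32
Delta = 32 - -10 = 42
New sum = old_sum + delta = 81 + (42) = 123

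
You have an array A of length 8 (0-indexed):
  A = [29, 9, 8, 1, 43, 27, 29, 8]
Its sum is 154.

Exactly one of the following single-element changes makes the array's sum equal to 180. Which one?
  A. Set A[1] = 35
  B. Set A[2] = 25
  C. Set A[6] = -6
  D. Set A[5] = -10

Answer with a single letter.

Option A: A[1] 9->35, delta=26, new_sum=154+(26)=180 <-- matches target
Option B: A[2] 8->25, delta=17, new_sum=154+(17)=171
Option C: A[6] 29->-6, delta=-35, new_sum=154+(-35)=119
Option D: A[5] 27->-10, delta=-37, new_sum=154+(-37)=117

Answer: A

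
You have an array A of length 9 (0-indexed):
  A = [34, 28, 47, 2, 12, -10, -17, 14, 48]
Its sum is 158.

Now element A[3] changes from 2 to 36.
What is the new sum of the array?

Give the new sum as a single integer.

Answer: 192

Derivation:
Old value at index 3: 2
New value at index 3: 36
Delta = 36 - 2 = 34
New sum = old_sum + delta = 158 + (34) = 192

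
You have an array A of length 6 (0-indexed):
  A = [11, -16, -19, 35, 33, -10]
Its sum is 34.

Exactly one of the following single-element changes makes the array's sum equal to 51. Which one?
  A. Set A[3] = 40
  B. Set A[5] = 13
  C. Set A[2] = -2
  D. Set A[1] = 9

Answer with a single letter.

Answer: C

Derivation:
Option A: A[3] 35->40, delta=5, new_sum=34+(5)=39
Option B: A[5] -10->13, delta=23, new_sum=34+(23)=57
Option C: A[2] -19->-2, delta=17, new_sum=34+(17)=51 <-- matches target
Option D: A[1] -16->9, delta=25, new_sum=34+(25)=59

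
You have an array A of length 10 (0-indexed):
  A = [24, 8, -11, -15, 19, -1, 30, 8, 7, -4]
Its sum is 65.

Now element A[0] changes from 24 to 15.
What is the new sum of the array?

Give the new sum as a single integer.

Old value at index 0: 24
New value at index 0: 15
Delta = 15 - 24 = -9
New sum = old_sum + delta = 65 + (-9) = 56

Answer: 56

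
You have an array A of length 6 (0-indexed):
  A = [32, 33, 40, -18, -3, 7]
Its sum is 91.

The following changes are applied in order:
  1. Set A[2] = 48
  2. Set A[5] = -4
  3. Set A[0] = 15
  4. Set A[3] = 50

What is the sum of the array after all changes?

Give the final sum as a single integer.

Initial sum: 91
Change 1: A[2] 40 -> 48, delta = 8, sum = 99
Change 2: A[5] 7 -> -4, delta = -11, sum = 88
Change 3: A[0] 32 -> 15, delta = -17, sum = 71
Change 4: A[3] -18 -> 50, delta = 68, sum = 139

Answer: 139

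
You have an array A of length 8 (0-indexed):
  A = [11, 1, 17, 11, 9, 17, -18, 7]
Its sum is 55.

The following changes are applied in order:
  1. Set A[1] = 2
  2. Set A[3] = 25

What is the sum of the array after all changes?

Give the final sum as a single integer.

Initial sum: 55
Change 1: A[1] 1 -> 2, delta = 1, sum = 56
Change 2: A[3] 11 -> 25, delta = 14, sum = 70

Answer: 70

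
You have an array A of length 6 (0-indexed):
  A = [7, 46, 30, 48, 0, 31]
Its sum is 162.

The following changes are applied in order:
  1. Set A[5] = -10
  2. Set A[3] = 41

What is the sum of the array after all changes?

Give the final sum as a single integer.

Answer: 114

Derivation:
Initial sum: 162
Change 1: A[5] 31 -> -10, delta = -41, sum = 121
Change 2: A[3] 48 -> 41, delta = -7, sum = 114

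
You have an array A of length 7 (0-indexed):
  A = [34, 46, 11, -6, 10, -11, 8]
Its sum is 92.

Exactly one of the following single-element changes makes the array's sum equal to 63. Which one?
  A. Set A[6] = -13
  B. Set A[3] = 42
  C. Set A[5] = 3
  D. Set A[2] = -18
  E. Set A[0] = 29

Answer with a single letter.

Answer: D

Derivation:
Option A: A[6] 8->-13, delta=-21, new_sum=92+(-21)=71
Option B: A[3] -6->42, delta=48, new_sum=92+(48)=140
Option C: A[5] -11->3, delta=14, new_sum=92+(14)=106
Option D: A[2] 11->-18, delta=-29, new_sum=92+(-29)=63 <-- matches target
Option E: A[0] 34->29, delta=-5, new_sum=92+(-5)=87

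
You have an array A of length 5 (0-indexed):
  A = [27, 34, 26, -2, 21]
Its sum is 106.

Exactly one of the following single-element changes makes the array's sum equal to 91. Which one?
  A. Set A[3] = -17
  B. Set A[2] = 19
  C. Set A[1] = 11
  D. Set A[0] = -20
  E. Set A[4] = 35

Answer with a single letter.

Option A: A[3] -2->-17, delta=-15, new_sum=106+(-15)=91 <-- matches target
Option B: A[2] 26->19, delta=-7, new_sum=106+(-7)=99
Option C: A[1] 34->11, delta=-23, new_sum=106+(-23)=83
Option D: A[0] 27->-20, delta=-47, new_sum=106+(-47)=59
Option E: A[4] 21->35, delta=14, new_sum=106+(14)=120

Answer: A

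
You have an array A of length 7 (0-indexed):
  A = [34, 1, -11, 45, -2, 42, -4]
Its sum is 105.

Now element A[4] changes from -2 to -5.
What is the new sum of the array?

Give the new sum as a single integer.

Answer: 102

Derivation:
Old value at index 4: -2
New value at index 4: -5
Delta = -5 - -2 = -3
New sum = old_sum + delta = 105 + (-3) = 102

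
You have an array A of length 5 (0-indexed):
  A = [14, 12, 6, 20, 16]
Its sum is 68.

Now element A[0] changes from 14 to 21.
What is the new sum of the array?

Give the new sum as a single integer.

Answer: 75

Derivation:
Old value at index 0: 14
New value at index 0: 21
Delta = 21 - 14 = 7
New sum = old_sum + delta = 68 + (7) = 75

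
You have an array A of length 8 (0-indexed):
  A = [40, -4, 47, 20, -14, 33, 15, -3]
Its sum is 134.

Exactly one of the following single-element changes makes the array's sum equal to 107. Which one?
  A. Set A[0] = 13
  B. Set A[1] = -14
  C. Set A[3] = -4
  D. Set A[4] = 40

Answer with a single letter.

Answer: A

Derivation:
Option A: A[0] 40->13, delta=-27, new_sum=134+(-27)=107 <-- matches target
Option B: A[1] -4->-14, delta=-10, new_sum=134+(-10)=124
Option C: A[3] 20->-4, delta=-24, new_sum=134+(-24)=110
Option D: A[4] -14->40, delta=54, new_sum=134+(54)=188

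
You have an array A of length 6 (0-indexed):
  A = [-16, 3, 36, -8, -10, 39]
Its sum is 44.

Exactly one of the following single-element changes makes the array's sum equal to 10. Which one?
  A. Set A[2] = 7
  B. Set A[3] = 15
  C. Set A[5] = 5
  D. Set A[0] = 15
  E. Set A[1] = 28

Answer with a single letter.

Option A: A[2] 36->7, delta=-29, new_sum=44+(-29)=15
Option B: A[3] -8->15, delta=23, new_sum=44+(23)=67
Option C: A[5] 39->5, delta=-34, new_sum=44+(-34)=10 <-- matches target
Option D: A[0] -16->15, delta=31, new_sum=44+(31)=75
Option E: A[1] 3->28, delta=25, new_sum=44+(25)=69

Answer: C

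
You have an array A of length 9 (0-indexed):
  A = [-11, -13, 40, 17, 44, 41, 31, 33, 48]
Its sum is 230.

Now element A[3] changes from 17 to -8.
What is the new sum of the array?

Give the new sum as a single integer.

Old value at index 3: 17
New value at index 3: -8
Delta = -8 - 17 = -25
New sum = old_sum + delta = 230 + (-25) = 205

Answer: 205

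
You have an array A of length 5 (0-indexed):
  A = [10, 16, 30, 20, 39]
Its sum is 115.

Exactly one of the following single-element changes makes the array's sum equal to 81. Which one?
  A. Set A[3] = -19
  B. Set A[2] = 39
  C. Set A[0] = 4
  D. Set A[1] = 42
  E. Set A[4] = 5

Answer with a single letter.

Answer: E

Derivation:
Option A: A[3] 20->-19, delta=-39, new_sum=115+(-39)=76
Option B: A[2] 30->39, delta=9, new_sum=115+(9)=124
Option C: A[0] 10->4, delta=-6, new_sum=115+(-6)=109
Option D: A[1] 16->42, delta=26, new_sum=115+(26)=141
Option E: A[4] 39->5, delta=-34, new_sum=115+(-34)=81 <-- matches target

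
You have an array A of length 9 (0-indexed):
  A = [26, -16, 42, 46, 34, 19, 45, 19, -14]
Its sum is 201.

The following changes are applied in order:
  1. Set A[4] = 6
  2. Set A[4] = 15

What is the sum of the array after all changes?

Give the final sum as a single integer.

Initial sum: 201
Change 1: A[4] 34 -> 6, delta = -28, sum = 173
Change 2: A[4] 6 -> 15, delta = 9, sum = 182

Answer: 182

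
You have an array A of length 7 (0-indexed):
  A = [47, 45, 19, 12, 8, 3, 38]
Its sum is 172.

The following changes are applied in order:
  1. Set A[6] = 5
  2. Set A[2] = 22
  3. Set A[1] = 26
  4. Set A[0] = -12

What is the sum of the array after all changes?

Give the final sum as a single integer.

Initial sum: 172
Change 1: A[6] 38 -> 5, delta = -33, sum = 139
Change 2: A[2] 19 -> 22, delta = 3, sum = 142
Change 3: A[1] 45 -> 26, delta = -19, sum = 123
Change 4: A[0] 47 -> -12, delta = -59, sum = 64

Answer: 64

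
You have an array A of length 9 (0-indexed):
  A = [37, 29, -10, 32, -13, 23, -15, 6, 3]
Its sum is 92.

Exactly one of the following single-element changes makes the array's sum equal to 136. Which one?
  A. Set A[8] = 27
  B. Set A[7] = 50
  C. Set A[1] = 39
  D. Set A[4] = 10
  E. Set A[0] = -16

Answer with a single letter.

Option A: A[8] 3->27, delta=24, new_sum=92+(24)=116
Option B: A[7] 6->50, delta=44, new_sum=92+(44)=136 <-- matches target
Option C: A[1] 29->39, delta=10, new_sum=92+(10)=102
Option D: A[4] -13->10, delta=23, new_sum=92+(23)=115
Option E: A[0] 37->-16, delta=-53, new_sum=92+(-53)=39

Answer: B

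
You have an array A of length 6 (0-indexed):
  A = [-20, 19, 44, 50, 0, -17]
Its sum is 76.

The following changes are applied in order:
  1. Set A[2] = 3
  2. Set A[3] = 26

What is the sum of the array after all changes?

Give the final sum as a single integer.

Answer: 11

Derivation:
Initial sum: 76
Change 1: A[2] 44 -> 3, delta = -41, sum = 35
Change 2: A[3] 50 -> 26, delta = -24, sum = 11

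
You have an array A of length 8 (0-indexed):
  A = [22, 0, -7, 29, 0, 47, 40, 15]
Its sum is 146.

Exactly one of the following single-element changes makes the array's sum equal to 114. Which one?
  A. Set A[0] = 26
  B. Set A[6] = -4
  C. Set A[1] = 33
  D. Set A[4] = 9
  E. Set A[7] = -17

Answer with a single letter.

Option A: A[0] 22->26, delta=4, new_sum=146+(4)=150
Option B: A[6] 40->-4, delta=-44, new_sum=146+(-44)=102
Option C: A[1] 0->33, delta=33, new_sum=146+(33)=179
Option D: A[4] 0->9, delta=9, new_sum=146+(9)=155
Option E: A[7] 15->-17, delta=-32, new_sum=146+(-32)=114 <-- matches target

Answer: E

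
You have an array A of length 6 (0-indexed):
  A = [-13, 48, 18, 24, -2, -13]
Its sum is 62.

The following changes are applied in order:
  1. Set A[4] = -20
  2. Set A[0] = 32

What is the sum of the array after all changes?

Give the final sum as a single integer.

Initial sum: 62
Change 1: A[4] -2 -> -20, delta = -18, sum = 44
Change 2: A[0] -13 -> 32, delta = 45, sum = 89

Answer: 89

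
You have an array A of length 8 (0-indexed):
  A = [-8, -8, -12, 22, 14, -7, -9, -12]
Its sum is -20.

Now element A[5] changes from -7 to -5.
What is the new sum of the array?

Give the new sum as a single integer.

Answer: -18

Derivation:
Old value at index 5: -7
New value at index 5: -5
Delta = -5 - -7 = 2
New sum = old_sum + delta = -20 + (2) = -18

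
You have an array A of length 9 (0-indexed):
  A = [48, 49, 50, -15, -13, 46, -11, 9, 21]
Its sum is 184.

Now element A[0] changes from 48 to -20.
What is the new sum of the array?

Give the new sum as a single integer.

Answer: 116

Derivation:
Old value at index 0: 48
New value at index 0: -20
Delta = -20 - 48 = -68
New sum = old_sum + delta = 184 + (-68) = 116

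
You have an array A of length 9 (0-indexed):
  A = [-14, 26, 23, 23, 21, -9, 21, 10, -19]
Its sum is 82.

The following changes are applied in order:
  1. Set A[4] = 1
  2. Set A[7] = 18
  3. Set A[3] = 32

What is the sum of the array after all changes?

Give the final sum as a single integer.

Initial sum: 82
Change 1: A[4] 21 -> 1, delta = -20, sum = 62
Change 2: A[7] 10 -> 18, delta = 8, sum = 70
Change 3: A[3] 23 -> 32, delta = 9, sum = 79

Answer: 79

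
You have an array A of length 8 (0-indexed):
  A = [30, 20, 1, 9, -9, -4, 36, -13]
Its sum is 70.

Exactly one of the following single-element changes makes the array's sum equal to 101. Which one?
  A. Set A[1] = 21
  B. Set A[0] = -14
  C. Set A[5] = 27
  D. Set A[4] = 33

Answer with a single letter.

Option A: A[1] 20->21, delta=1, new_sum=70+(1)=71
Option B: A[0] 30->-14, delta=-44, new_sum=70+(-44)=26
Option C: A[5] -4->27, delta=31, new_sum=70+(31)=101 <-- matches target
Option D: A[4] -9->33, delta=42, new_sum=70+(42)=112

Answer: C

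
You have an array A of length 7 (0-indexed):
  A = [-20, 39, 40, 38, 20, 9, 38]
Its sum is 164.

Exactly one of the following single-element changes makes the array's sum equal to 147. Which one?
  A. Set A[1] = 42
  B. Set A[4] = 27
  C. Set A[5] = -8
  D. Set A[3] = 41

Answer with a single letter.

Option A: A[1] 39->42, delta=3, new_sum=164+(3)=167
Option B: A[4] 20->27, delta=7, new_sum=164+(7)=171
Option C: A[5] 9->-8, delta=-17, new_sum=164+(-17)=147 <-- matches target
Option D: A[3] 38->41, delta=3, new_sum=164+(3)=167

Answer: C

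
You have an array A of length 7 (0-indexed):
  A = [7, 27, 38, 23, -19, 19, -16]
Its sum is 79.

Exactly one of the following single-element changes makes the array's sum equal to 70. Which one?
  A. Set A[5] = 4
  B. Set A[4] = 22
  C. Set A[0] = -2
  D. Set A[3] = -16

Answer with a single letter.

Option A: A[5] 19->4, delta=-15, new_sum=79+(-15)=64
Option B: A[4] -19->22, delta=41, new_sum=79+(41)=120
Option C: A[0] 7->-2, delta=-9, new_sum=79+(-9)=70 <-- matches target
Option D: A[3] 23->-16, delta=-39, new_sum=79+(-39)=40

Answer: C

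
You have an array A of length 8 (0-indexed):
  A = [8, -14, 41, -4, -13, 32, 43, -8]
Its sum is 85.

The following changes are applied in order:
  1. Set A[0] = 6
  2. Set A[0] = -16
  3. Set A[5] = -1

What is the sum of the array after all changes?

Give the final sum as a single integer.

Initial sum: 85
Change 1: A[0] 8 -> 6, delta = -2, sum = 83
Change 2: A[0] 6 -> -16, delta = -22, sum = 61
Change 3: A[5] 32 -> -1, delta = -33, sum = 28

Answer: 28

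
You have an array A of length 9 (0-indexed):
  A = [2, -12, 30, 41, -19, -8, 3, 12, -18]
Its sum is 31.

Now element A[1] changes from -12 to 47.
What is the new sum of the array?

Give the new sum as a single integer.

Answer: 90

Derivation:
Old value at index 1: -12
New value at index 1: 47
Delta = 47 - -12 = 59
New sum = old_sum + delta = 31 + (59) = 90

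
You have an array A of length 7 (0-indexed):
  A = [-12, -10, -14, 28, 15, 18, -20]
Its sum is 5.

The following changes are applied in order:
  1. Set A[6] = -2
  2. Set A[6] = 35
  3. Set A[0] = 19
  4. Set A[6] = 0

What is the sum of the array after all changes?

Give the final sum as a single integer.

Answer: 56

Derivation:
Initial sum: 5
Change 1: A[6] -20 -> -2, delta = 18, sum = 23
Change 2: A[6] -2 -> 35, delta = 37, sum = 60
Change 3: A[0] -12 -> 19, delta = 31, sum = 91
Change 4: A[6] 35 -> 0, delta = -35, sum = 56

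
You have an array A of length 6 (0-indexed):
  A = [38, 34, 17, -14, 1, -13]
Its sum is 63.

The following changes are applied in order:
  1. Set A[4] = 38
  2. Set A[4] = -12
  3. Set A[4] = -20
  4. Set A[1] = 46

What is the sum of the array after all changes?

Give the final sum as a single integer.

Initial sum: 63
Change 1: A[4] 1 -> 38, delta = 37, sum = 100
Change 2: A[4] 38 -> -12, delta = -50, sum = 50
Change 3: A[4] -12 -> -20, delta = -8, sum = 42
Change 4: A[1] 34 -> 46, delta = 12, sum = 54

Answer: 54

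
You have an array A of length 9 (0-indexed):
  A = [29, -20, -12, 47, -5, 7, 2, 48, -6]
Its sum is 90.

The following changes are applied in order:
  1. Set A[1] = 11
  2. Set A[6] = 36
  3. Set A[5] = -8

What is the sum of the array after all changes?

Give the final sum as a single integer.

Initial sum: 90
Change 1: A[1] -20 -> 11, delta = 31, sum = 121
Change 2: A[6] 2 -> 36, delta = 34, sum = 155
Change 3: A[5] 7 -> -8, delta = -15, sum = 140

Answer: 140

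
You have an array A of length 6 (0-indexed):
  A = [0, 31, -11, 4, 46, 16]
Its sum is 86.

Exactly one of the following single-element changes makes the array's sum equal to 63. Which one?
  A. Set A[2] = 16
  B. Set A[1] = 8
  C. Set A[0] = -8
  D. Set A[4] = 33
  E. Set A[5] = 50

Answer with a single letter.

Answer: B

Derivation:
Option A: A[2] -11->16, delta=27, new_sum=86+(27)=113
Option B: A[1] 31->8, delta=-23, new_sum=86+(-23)=63 <-- matches target
Option C: A[0] 0->-8, delta=-8, new_sum=86+(-8)=78
Option D: A[4] 46->33, delta=-13, new_sum=86+(-13)=73
Option E: A[5] 16->50, delta=34, new_sum=86+(34)=120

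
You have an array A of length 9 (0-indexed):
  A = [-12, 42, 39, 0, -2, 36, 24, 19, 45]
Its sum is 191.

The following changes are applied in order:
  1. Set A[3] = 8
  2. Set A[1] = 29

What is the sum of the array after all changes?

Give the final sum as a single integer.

Answer: 186

Derivation:
Initial sum: 191
Change 1: A[3] 0 -> 8, delta = 8, sum = 199
Change 2: A[1] 42 -> 29, delta = -13, sum = 186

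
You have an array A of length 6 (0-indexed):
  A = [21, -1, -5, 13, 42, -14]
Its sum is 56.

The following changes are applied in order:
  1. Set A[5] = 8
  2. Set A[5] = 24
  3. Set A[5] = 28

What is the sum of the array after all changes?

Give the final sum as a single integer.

Initial sum: 56
Change 1: A[5] -14 -> 8, delta = 22, sum = 78
Change 2: A[5] 8 -> 24, delta = 16, sum = 94
Change 3: A[5] 24 -> 28, delta = 4, sum = 98

Answer: 98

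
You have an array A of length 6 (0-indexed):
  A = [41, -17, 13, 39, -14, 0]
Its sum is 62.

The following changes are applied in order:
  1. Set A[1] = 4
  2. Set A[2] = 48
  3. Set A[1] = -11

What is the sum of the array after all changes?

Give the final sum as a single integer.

Answer: 103

Derivation:
Initial sum: 62
Change 1: A[1] -17 -> 4, delta = 21, sum = 83
Change 2: A[2] 13 -> 48, delta = 35, sum = 118
Change 3: A[1] 4 -> -11, delta = -15, sum = 103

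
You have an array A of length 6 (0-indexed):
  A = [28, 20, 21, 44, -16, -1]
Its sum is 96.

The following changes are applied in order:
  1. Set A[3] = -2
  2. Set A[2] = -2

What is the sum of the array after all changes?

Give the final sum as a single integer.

Initial sum: 96
Change 1: A[3] 44 -> -2, delta = -46, sum = 50
Change 2: A[2] 21 -> -2, delta = -23, sum = 27

Answer: 27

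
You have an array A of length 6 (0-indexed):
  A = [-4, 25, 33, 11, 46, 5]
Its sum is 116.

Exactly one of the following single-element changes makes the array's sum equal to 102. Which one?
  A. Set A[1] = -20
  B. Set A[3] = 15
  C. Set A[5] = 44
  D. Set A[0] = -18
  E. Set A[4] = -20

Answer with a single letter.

Option A: A[1] 25->-20, delta=-45, new_sum=116+(-45)=71
Option B: A[3] 11->15, delta=4, new_sum=116+(4)=120
Option C: A[5] 5->44, delta=39, new_sum=116+(39)=155
Option D: A[0] -4->-18, delta=-14, new_sum=116+(-14)=102 <-- matches target
Option E: A[4] 46->-20, delta=-66, new_sum=116+(-66)=50

Answer: D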